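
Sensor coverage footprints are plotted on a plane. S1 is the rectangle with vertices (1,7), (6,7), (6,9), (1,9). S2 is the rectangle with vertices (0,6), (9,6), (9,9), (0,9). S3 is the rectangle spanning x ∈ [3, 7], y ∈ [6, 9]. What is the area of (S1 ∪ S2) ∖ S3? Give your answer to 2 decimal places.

15.00

|S1 ∪ S2| = 27.
|(S1 ∪ S2) ∩ S3| = 12.
|(S1 ∪ S2) ∖ S3| = 27 − 12 = 15.00.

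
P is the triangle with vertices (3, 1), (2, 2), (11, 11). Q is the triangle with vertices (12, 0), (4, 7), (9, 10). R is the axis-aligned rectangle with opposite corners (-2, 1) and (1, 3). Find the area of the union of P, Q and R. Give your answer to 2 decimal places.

41.65

By inclusion–exclusion:
Individual areas: |P| = 9, |Q| = 29.5, |R| = 6.
|P∩Q| = 2.8462.
|P∩R| = 0.
|Q∩R| = 0.
|P∩Q∩R| = 0.
|P ∪ Q ∪ R| = 44.5 − 2.8462 + 0 = 41.65.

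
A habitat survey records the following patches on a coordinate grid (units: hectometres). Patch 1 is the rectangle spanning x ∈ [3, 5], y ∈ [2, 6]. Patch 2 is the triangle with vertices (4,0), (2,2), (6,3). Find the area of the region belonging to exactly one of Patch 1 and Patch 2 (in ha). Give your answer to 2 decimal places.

|Patch 1| = 8, |Patch 2| = 5, |Patch 1∩Patch 2| = 1.
|Patch 1 △ Patch 2| = |Patch 1| + |Patch 2| − 2·|Patch 1∩Patch 2| = 8 + 5 − 2 = 11.00.

11.00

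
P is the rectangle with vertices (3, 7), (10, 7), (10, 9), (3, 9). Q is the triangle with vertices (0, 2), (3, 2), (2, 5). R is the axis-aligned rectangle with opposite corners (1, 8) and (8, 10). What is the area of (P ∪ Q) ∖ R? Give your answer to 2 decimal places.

13.50

|P ∪ Q| = 18.5.
|(P ∪ Q) ∩ R| = 5.
|(P ∪ Q) ∖ R| = 18.5 − 5 = 13.50.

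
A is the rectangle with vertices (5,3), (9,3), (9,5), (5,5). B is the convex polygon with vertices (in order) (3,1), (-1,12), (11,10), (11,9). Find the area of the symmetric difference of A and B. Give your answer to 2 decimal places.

|A| = 8, |B| = 66, |A∩B| = 2.
|A △ B| = |A| + |B| − 2·|A∩B| = 8 + 66 − 4 = 70.00.

70.00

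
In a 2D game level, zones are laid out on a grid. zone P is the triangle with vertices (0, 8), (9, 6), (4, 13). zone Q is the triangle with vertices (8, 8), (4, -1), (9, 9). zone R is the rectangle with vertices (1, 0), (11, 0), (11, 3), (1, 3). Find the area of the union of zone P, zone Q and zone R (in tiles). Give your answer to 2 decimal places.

By inclusion–exclusion:
Individual areas: |zone P| = 26.5, |zone Q| = 2.5, |zone R| = 30.
|zone P∩zone Q| = 0.4773.
|zone P∩zone R| = 0.
|zone Q∩zone R| = 0.4167.
|zone P∩zone Q∩zone R| = 0.
|zone P ∪ zone Q ∪ zone R| = 59 − 0.894 + 0 = 58.11.

58.11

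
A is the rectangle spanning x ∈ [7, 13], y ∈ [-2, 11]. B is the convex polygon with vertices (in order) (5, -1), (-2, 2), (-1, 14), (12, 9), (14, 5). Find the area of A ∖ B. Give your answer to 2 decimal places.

|A| = 78, |A∩B| = 43.8077.
|A ∖ B| = |A| − |A∩B| = 78 − 43.8077 = 34.19.

34.19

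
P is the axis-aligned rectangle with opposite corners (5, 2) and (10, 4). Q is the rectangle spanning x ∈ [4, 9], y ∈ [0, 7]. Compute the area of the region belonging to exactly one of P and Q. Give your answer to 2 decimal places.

|P∩Q|: x∈[5,9], y∈[2,4] → 4·2 = 8.
|P △ Q| = |P| + |Q| − 2·|P∩Q| = 10 + 35 − 16 = 29.00.

29.00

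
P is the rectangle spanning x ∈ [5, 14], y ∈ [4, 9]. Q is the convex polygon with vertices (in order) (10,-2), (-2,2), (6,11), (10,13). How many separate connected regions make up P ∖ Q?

P ∖ Q is a single connected region.

1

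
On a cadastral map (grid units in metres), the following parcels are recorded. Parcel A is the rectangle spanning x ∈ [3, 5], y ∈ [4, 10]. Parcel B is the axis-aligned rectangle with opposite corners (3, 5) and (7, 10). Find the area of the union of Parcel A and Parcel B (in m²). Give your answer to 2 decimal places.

22.00

By inclusion–exclusion:
Individual areas: |Parcel A| = 12, |Parcel B| = 20.
|Parcel A∩Parcel B|: x∈[3,5], y∈[5,10] → 2·5 = 10.
|Parcel A ∪ Parcel B| = 32 − 10 = 22.00.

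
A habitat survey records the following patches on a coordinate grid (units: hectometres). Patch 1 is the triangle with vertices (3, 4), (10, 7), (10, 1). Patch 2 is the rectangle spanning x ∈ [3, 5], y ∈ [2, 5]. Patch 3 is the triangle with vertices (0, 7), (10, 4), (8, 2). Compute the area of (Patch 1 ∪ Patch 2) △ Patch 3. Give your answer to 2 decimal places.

|Patch 1 ∪ Patch 2| = 25.2857.
|(Patch 1 ∪ Patch 2) ∩ Patch 3| = 9.6664.
|(Patch 1 ∪ Patch 2) △ Patch 3| = 25.2857 + 13 − 19.3328 = 18.95.

18.95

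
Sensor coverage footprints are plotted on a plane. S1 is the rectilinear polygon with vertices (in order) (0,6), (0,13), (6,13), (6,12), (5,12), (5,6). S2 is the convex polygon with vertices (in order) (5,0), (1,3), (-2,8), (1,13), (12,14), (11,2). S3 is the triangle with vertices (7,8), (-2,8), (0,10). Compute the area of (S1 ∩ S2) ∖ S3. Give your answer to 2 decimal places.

|S1 ∩ S2| = 35.1667.
|(S1 ∩ S2) ∩ S3| = 6.4286.
|(S1 ∩ S2) ∖ S3| = 35.1667 − 6.4286 = 28.74.

28.74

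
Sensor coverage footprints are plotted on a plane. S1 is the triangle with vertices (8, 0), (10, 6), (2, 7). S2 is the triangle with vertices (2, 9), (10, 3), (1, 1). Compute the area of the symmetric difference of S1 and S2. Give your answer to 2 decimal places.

29.05

|S1| = 25, |S2| = 35, |S1∩S2| = 15.4733.
|S1 △ S2| = |S1| + |S2| − 2·|S1∩S2| = 25 + 35 − 30.9467 = 29.05.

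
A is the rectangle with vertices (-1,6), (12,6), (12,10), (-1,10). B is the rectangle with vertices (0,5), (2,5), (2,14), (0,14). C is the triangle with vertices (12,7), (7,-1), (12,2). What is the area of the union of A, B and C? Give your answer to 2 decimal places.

74.19

By inclusion–exclusion:
Individual areas: |A| = 52, |B| = 18, |C| = 12.5.
|A∩B|: x∈[0,2], y∈[6,10] → 2·4 = 8.
|A∩C| = 0.3125.
|B∩C| = 0.
|A∩B∩C| = 0.
|A ∪ B ∪ C| = 82.5 − 8.3125 + 0 = 74.19.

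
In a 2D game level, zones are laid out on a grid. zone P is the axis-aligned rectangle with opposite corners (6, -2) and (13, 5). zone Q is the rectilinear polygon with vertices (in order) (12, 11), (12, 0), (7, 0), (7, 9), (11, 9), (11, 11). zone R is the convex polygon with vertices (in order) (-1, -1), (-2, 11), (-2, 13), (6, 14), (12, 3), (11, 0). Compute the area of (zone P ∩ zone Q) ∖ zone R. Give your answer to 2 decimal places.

|zone P ∩ zone Q| = 25.
|(zone P ∩ zone Q) ∩ zone R| = 22.4091.
|(zone P ∩ zone Q) ∖ zone R| = 25 − 22.4091 = 2.59.

2.59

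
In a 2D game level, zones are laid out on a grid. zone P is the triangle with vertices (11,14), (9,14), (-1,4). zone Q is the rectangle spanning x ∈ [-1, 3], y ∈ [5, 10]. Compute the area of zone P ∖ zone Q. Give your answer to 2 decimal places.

8.77

|zone P| = 10, |zone P∩zone Q| = 1.2333.
|zone P ∖ zone Q| = |zone P| − |zone P∩zone Q| = 10 − 1.2333 = 8.77.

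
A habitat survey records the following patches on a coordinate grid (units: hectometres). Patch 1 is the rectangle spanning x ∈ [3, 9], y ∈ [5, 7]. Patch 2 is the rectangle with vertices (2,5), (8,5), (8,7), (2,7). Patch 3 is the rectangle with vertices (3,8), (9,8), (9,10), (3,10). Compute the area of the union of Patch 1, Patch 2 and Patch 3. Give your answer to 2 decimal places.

By inclusion–exclusion:
Individual areas: |Patch 1| = 12, |Patch 2| = 12, |Patch 3| = 12.
|Patch 1∩Patch 2|: x∈[3,8], y∈[5,7] → 5·2 = 10.
|Patch 1∩Patch 3| = 0 (no overlap).
|Patch 2∩Patch 3| = 0 (no overlap).
|Patch 1∩Patch 2∩Patch 3| = 0.
|Patch 1 ∪ Patch 2 ∪ Patch 3| = 36 − 10 + 0 = 26.00.

26.00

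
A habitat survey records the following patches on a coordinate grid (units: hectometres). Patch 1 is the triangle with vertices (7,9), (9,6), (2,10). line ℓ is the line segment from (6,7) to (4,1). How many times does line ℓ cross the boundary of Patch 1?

The segment lies entirely outside Patch 1 and never meets its boundary.

0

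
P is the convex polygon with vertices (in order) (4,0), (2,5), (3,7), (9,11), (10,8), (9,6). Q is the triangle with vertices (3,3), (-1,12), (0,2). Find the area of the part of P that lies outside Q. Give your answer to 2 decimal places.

|P| = 42.5, |P∩Q| = 0.3235.
|P ∖ Q| = |P| − |P∩Q| = 42.5 − 0.3235 = 42.18.

42.18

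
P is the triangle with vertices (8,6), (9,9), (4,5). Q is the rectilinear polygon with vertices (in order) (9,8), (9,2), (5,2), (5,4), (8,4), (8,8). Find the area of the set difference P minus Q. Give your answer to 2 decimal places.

4.83

|P| = 5.5, |P∩Q| = 0.6667.
|P ∖ Q| = |P| − |P∩Q| = 5.5 − 0.6667 = 4.83.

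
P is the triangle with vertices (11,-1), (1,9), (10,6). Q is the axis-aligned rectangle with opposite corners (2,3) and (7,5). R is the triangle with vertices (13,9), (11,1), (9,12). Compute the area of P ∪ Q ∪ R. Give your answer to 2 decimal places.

57.00

By inclusion–exclusion:
Individual areas: |P| = 30, |Q| = 10, |R| = 19.
|P∩Q| = 2.
|P∩R| = 0.
|Q∩R| = 0.
|P∩Q∩R| = 0.
|P ∪ Q ∪ R| = 59 − 2 + 0 = 57.00.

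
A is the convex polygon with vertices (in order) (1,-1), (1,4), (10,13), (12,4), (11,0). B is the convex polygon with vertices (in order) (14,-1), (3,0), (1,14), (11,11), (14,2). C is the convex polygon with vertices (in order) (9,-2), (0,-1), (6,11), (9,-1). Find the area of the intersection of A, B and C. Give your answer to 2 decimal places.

The intersection is the polygon with vertices (7.191,-0.381), (3,0), (2.444,3.889), (4,7), (6.4,9.4), (8.805,-0.22).
By the shoelace formula its area is 39.39.

39.39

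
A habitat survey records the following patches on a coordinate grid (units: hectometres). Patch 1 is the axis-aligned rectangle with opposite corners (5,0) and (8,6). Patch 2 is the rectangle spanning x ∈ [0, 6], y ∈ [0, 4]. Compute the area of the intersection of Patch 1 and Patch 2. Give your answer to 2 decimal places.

4.00

|Patch 1∩Patch 2|: x∈[5,6], y∈[0,4] → 1·4 = 4.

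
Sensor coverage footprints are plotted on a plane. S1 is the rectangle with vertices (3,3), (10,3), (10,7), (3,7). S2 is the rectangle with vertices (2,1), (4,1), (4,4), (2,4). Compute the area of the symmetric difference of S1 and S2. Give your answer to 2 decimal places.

32.00

|S1∩S2|: x∈[3,4], y∈[3,4] → 1·1 = 1.
|S1 △ S2| = |S1| + |S2| − 2·|S1∩S2| = 28 + 6 − 2 = 32.00.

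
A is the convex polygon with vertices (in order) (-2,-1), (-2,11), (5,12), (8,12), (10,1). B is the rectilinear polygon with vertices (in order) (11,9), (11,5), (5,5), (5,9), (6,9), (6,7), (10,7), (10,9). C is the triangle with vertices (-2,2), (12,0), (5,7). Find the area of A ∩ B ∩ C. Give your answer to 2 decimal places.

The intersection is the polygon with vertices (5,5), (5,7), (7,5).
By the shoelace formula its area is 2.00.

2.00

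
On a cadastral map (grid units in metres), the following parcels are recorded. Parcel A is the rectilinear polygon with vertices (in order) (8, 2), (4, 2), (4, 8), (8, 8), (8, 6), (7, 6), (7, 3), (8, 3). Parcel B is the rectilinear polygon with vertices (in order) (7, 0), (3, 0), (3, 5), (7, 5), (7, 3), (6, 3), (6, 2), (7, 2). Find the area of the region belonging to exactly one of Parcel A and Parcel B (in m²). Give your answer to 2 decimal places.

|Parcel A| = 21, |Parcel B| = 19, |Parcel A∩Parcel B| = 8.
|Parcel A △ Parcel B| = |Parcel A| + |Parcel B| − 2·|Parcel A∩Parcel B| = 21 + 19 − 16 = 24.00.

24.00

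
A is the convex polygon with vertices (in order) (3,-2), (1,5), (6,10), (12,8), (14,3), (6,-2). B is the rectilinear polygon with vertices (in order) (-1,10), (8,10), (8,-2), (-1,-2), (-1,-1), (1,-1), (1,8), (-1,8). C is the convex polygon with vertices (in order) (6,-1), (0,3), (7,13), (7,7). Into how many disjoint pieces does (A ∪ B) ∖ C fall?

2

(A ∪ B) ∖ C splits into 2 disjoint pieces (area 71.25, area 14.8643).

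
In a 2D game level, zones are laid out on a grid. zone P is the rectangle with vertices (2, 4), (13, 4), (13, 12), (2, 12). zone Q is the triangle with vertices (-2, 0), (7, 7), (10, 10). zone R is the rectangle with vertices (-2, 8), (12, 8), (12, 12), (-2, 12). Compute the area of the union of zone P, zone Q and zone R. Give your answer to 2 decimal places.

104.69

By inclusion–exclusion:
Individual areas: |zone P| = 88, |zone Q| = 3, |zone R| = 56.
|zone P∩zone Q| = 2.3143.
|zone P∩zone R|: x∈[2,12], y∈[8,12] → 10·4 = 40.
|zone Q∩zone R| = 0.4.
|zone P∩zone Q∩zone R| = 0.4.
|zone P ∪ zone Q ∪ zone R| = 147 − 42.7143 + 0.4 = 104.69.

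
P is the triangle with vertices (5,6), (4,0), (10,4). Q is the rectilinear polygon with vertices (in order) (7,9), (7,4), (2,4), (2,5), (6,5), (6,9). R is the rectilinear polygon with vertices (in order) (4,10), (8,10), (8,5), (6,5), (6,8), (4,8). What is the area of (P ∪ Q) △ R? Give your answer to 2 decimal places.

28.25

|P ∪ Q| = 22.35.
|(P ∪ Q) ∩ R| = 4.05.
|(P ∪ Q) △ R| = 22.35 + 14 − 8.1 = 28.25.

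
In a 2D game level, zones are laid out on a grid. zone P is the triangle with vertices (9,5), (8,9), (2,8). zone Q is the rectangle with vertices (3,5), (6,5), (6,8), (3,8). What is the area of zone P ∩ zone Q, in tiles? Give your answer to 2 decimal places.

The intersection is the polygon with vertices (3,7.571), (3,8), (6,8), (6,6.286).
By the shoelace formula its area is 3.21.

3.21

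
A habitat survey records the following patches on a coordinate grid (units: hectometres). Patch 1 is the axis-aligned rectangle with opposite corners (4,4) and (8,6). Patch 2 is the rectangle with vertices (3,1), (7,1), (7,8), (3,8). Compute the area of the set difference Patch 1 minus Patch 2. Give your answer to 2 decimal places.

2.00

|Patch 1∩Patch 2|: x∈[4,7], y∈[4,6] → 3·2 = 6.
|Patch 1| = 8.
|Patch 1 ∖ Patch 2| = |Patch 1| − |Patch 1∩Patch 2| = 8 − 6 = 2.00.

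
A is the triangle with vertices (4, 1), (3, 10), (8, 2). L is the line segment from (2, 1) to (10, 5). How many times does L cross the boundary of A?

2

The segment meets the boundary at (7.048,3.524), (3.895,1.947).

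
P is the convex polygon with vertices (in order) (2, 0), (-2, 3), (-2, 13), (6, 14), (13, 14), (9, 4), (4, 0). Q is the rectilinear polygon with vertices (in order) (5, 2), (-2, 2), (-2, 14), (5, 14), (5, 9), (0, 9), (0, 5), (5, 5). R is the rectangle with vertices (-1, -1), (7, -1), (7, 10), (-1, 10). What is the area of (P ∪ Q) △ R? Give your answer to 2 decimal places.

100.47

|P ∪ Q| = 158.6042.
|(P ∪ Q) ∩ R| = 73.0667.
|(P ∪ Q) △ R| = 158.6042 + 88 − 146.1333 = 100.47.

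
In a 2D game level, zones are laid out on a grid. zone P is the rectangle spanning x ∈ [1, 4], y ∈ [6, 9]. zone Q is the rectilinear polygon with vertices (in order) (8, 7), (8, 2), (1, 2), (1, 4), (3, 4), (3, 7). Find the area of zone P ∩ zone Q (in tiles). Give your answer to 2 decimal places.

1.00

The intersection is the polygon with vertices (4,6), (3,6), (3,7), (4,7).
By the shoelace formula its area is 1.00.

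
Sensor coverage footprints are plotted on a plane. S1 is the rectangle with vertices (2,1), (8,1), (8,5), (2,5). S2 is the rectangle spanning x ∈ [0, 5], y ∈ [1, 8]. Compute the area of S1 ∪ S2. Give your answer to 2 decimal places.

47.00

By inclusion–exclusion:
Individual areas: |S1| = 24, |S2| = 35.
|S1∩S2|: x∈[2,5], y∈[1,5] → 3·4 = 12.
|S1 ∪ S2| = 59 − 12 = 47.00.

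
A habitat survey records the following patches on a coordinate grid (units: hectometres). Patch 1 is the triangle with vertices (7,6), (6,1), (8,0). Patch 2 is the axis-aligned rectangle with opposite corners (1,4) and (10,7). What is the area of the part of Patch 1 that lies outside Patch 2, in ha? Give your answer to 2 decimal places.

|Patch 1| = 5.5, |Patch 1∩Patch 2| = 0.7333.
|Patch 1 ∖ Patch 2| = |Patch 1| − |Patch 1∩Patch 2| = 5.5 − 0.7333 = 4.77.

4.77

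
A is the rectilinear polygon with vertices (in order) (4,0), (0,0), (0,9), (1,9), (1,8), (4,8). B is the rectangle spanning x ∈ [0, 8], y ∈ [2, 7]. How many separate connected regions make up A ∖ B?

A ∖ B splits into 2 disjoint pieces (area 8, area 5).

2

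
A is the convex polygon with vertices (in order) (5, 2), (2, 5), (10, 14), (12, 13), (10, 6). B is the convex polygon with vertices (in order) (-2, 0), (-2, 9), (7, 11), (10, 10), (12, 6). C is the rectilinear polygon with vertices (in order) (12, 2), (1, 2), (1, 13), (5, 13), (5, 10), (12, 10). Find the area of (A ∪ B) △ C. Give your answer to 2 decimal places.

|A ∪ B| = 109.2273.
|(A ∪ B) ∩ C| = 68.3051.
|(A ∪ B) △ C| = 109.2273 + 100 − 136.6102 = 72.62.

72.62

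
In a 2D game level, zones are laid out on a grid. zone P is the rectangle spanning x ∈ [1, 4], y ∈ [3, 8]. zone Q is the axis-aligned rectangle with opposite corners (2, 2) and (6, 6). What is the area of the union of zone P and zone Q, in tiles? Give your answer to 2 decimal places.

By inclusion–exclusion:
Individual areas: |zone P| = 15, |zone Q| = 16.
|zone P∩zone Q|: x∈[2,4], y∈[3,6] → 2·3 = 6.
|zone P ∪ zone Q| = 31 − 6 = 25.00.

25.00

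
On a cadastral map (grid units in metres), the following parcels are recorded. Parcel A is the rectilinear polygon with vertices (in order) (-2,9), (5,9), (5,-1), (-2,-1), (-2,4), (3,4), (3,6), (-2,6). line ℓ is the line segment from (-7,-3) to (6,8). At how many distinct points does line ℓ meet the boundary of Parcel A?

4

The segment meets the boundary at (5,7.154), (3,5.462), (1.273,4), (-2,1.231).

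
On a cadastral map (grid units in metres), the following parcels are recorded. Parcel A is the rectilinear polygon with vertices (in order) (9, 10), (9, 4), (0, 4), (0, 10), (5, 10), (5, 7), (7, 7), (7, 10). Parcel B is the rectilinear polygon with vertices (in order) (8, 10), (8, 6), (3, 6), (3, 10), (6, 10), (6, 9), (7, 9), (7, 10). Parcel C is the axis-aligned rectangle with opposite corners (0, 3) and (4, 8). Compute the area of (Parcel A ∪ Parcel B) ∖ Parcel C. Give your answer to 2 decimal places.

|Parcel A ∪ Parcel B| = 53.
|(Parcel A ∪ Parcel B) ∩ Parcel C| = 16.
|(Parcel A ∪ Parcel B) ∖ Parcel C| = 53 − 16 = 37.00.

37.00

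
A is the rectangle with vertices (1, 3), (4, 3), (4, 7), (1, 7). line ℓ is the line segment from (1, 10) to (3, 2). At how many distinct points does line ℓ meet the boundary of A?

2

The segment meets the boundary at (2.75,3), (1.75,7).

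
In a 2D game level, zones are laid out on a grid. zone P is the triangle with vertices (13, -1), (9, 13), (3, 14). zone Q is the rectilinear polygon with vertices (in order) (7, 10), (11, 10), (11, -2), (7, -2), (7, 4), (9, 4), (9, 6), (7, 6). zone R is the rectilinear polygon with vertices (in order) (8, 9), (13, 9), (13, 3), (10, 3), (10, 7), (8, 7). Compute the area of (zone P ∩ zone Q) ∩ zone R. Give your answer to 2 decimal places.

8.63

The region (zone P ∩ zone Q) ∩ zone R is the polygon with vertices (11,3), (10.333,3), (10,3.5), (10,7), (8,7), (8,9), (10.143,9), (11,6).
By the shoelace formula its area is 8.63.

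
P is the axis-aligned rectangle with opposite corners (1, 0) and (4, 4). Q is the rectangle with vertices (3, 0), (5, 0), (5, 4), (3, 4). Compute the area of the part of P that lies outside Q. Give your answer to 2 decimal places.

|P∩Q|: x∈[3,4], y∈[0,4] → 1·4 = 4.
|P| = 12.
|P ∖ Q| = |P| − |P∩Q| = 12 − 4 = 8.00.

8.00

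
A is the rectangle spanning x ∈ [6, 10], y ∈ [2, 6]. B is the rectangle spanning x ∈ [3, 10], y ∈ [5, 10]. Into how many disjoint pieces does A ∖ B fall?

A ∖ B is a single connected region.

1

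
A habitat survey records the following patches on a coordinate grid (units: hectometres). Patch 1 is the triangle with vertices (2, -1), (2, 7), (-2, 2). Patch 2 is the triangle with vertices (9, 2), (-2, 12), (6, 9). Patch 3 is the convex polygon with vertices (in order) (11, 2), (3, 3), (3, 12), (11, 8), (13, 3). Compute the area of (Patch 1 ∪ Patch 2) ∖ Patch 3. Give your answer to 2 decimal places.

|Patch 1 ∪ Patch 2| = 39.5.
|(Patch 1 ∪ Patch 2) ∩ Patch 3| = 16.7982.
|(Patch 1 ∪ Patch 2) ∖ Patch 3| = 39.5 − 16.7982 = 22.70.

22.70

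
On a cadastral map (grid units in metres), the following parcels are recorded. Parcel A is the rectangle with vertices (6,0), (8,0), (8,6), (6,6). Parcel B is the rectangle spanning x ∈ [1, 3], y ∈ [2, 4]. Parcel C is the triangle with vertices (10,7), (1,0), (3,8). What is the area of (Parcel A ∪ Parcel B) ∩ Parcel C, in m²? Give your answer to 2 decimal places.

|Parcel A ∪ Parcel B| = 16.
|(Parcel A ∪ Parcel B) ∩ Parcel C| = 5.17.

5.17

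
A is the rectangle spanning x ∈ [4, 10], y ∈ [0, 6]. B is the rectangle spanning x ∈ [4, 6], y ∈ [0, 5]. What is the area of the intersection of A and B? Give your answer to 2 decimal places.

|A∩B|: x∈[4,6], y∈[0,5] → 2·5 = 10.

10.00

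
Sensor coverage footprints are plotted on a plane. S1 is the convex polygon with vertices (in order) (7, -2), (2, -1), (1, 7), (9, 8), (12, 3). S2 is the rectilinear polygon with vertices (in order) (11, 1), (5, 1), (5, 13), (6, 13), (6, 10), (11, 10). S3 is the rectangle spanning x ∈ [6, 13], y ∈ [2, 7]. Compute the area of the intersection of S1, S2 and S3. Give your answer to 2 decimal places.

23.37

The intersection is the polygon with vertices (11,4.667), (11,2), (6,2), (6,7), (9.6,7).
By the shoelace formula its area is 23.37.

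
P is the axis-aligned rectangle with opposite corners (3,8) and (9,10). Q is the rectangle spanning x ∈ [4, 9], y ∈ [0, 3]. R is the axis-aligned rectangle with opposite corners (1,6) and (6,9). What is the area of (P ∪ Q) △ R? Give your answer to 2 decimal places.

|P ∪ Q| = 27.
|(P ∪ Q) ∩ R| = 3.
|(P ∪ Q) △ R| = 27 + 15 − 6 = 36.00.

36.00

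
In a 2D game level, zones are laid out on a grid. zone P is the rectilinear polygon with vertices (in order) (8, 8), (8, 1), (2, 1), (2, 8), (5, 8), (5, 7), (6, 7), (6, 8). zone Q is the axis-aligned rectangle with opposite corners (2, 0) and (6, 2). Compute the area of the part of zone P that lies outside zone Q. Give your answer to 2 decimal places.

37.00

|zone P| = 41, |zone P∩zone Q| = 4.
|zone P ∖ zone Q| = |zone P| − |zone P∩zone Q| = 41 − 4 = 37.00.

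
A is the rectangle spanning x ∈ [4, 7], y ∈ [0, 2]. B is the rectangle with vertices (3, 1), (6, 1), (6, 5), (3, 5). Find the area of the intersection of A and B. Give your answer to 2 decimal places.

|A∩B|: x∈[4,6], y∈[1,2] → 2·1 = 2.

2.00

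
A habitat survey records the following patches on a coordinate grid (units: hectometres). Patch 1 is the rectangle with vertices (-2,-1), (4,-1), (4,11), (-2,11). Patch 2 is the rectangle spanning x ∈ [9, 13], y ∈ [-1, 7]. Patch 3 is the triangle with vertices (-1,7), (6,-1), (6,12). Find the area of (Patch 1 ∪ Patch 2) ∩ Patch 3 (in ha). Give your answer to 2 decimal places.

The region (Patch 1 ∪ Patch 2) ∩ Patch 3 is the polygon with vertices (4,1.286), (-1,7), (4,10.571).
By the shoelace formula its area is 23.21.

23.21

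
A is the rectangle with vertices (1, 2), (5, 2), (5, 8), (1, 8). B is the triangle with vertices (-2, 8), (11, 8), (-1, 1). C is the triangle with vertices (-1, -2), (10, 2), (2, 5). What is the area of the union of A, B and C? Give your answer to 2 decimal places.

74.12

By inclusion–exclusion:
Individual areas: |A| = 24, |B| = 45.5, |C| = 32.5.
|A∩B| = 18.6667.
|A∩C| = 9.1458.
|B∩C| = 4.0877.
|A∩B∩C| = 4.0163.
|A ∪ B ∪ C| = 102 − 31.9002 + 4.0163 = 74.12.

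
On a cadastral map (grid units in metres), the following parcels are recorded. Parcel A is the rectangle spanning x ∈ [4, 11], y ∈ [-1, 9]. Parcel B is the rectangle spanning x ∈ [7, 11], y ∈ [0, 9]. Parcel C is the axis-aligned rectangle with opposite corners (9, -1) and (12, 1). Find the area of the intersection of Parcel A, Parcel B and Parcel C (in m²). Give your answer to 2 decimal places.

The intersection is the polygon with vertices (9,0), (9,1), (11,1), (11,0).
By the shoelace formula its area is 2.00.

2.00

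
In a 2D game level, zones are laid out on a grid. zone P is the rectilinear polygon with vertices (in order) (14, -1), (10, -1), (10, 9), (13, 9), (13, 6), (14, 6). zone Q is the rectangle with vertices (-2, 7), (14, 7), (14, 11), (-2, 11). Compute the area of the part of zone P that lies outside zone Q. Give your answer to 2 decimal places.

31.00

|zone P| = 37, |zone P∩zone Q| = 6.
|zone P ∖ zone Q| = |zone P| − |zone P∩zone Q| = 37 − 6 = 31.00.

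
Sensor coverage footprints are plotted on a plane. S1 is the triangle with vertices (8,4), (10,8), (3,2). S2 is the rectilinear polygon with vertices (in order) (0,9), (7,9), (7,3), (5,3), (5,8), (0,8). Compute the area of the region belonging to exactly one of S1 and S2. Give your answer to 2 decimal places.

|S1| = 8, |S2| = 17, |S1∩S2| = 2.6929.
|S1 △ S2| = |S1| + |S2| − 2·|S1∩S2| = 8 + 17 − 5.3857 = 19.61.

19.61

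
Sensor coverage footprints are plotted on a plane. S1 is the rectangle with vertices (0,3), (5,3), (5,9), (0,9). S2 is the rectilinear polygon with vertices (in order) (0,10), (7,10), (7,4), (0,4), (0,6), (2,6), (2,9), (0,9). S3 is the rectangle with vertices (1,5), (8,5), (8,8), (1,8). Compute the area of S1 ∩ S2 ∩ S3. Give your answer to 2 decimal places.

The intersection is the polygon with vertices (5,5), (1,5), (1,6), (2,6), (2,8), (5,8).
By the shoelace formula its area is 10.00.

10.00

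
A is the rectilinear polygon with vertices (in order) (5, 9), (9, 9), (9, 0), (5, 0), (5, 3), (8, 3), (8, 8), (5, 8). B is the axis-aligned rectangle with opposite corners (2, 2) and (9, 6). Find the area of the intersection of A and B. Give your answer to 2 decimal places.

7.00

The intersection is the polygon with vertices (9,2), (5,2), (5,3), (8,3), (8,6), (9,6).
By the shoelace formula its area is 7.00.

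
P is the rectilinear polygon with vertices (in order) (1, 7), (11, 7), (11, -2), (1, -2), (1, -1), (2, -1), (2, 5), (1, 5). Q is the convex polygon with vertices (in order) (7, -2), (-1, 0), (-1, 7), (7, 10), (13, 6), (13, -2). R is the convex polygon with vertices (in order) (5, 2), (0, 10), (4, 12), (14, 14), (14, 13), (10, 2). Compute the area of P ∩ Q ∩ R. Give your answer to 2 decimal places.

The intersection is the polygon with vertices (11,4.75), (10,2), (5,2), (1.875,7), (11,7).
By the shoelace formula its area is 36.44.

36.44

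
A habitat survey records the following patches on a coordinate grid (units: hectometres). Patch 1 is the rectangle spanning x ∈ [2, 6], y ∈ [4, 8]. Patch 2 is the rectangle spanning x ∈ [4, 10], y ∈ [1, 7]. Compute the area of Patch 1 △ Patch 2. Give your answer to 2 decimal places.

|Patch 1∩Patch 2|: x∈[4,6], y∈[4,7] → 2·3 = 6.
|Patch 1 △ Patch 2| = |Patch 1| + |Patch 2| − 2·|Patch 1∩Patch 2| = 16 + 36 − 12 = 40.00.

40.00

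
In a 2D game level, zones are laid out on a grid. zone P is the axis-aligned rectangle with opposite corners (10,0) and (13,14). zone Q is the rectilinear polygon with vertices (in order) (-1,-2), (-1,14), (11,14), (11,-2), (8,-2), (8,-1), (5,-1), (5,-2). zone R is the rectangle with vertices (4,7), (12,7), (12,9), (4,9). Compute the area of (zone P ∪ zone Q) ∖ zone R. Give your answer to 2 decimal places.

201.00

|zone P ∪ zone Q| = 217.
|(zone P ∪ zone Q) ∩ zone R| = 16.
|(zone P ∪ zone Q) ∖ zone R| = 217 − 16 = 201.00.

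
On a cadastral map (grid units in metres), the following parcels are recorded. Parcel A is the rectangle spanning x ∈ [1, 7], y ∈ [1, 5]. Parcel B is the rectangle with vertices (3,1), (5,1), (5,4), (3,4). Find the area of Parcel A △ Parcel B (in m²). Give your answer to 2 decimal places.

18.00

|Parcel A∩Parcel B|: x∈[3,5], y∈[1,4] → 2·3 = 6.
|Parcel A △ Parcel B| = |Parcel A| + |Parcel B| − 2·|Parcel A∩Parcel B| = 24 + 6 − 12 = 18.00.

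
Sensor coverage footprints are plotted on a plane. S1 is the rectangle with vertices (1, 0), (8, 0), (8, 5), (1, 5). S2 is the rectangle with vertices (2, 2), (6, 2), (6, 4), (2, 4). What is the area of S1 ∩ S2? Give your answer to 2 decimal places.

8.00

|S1∩S2|: x∈[2,6], y∈[2,4] → 4·2 = 8.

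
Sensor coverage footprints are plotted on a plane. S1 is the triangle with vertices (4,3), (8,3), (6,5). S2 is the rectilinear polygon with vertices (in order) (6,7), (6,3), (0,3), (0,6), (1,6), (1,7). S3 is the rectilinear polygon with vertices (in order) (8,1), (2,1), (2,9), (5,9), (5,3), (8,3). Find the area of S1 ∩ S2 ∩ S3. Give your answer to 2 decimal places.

0.50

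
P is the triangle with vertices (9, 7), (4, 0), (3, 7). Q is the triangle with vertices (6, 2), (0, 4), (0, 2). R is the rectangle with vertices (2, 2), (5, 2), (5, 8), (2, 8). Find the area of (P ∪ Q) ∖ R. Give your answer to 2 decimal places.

16.16

|P ∪ Q| = 26.1297.
|(P ∪ Q) ∩ R| = 9.9667.
|(P ∪ Q) ∖ R| = 26.1297 − 9.9667 = 16.16.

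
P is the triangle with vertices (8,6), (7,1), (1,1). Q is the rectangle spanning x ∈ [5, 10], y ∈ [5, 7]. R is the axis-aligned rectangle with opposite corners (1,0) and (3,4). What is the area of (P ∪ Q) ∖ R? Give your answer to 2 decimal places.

|P ∪ Q| = 24.4.
|(P ∪ Q) ∩ R| = 1.4286.
|(P ∪ Q) ∖ R| = 24.4 − 1.4286 = 22.97.

22.97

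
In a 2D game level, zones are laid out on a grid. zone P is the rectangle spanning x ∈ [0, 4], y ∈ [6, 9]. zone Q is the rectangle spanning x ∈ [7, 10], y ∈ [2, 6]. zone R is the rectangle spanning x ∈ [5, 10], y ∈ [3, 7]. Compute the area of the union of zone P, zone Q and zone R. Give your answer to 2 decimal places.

35.00

By inclusion–exclusion:
Individual areas: |zone P| = 12, |zone Q| = 12, |zone R| = 20.
|zone P∩zone Q| = 0 (no overlap).
|zone P∩zone R| = 0 (no overlap).
|zone Q∩zone R|: x∈[7,10], y∈[3,6] → 3·3 = 9.
|zone P∩zone Q∩zone R| = 0.
|zone P ∪ zone Q ∪ zone R| = 44 − 9 + 0 = 35.00.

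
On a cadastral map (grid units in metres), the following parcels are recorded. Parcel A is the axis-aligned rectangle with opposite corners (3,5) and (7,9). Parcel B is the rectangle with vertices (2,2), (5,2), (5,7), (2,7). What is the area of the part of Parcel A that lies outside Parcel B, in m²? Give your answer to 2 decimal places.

|Parcel A∩Parcel B|: x∈[3,5], y∈[5,7] → 2·2 = 4.
|Parcel A| = 16.
|Parcel A ∖ Parcel B| = |Parcel A| − |Parcel A∩Parcel B| = 16 − 4 = 12.00.

12.00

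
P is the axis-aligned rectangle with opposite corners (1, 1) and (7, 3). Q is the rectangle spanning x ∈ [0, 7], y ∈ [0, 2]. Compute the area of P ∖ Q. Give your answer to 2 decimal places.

6.00

|P∩Q|: x∈[1,7], y∈[1,2] → 6·1 = 6.
|P| = 12.
|P ∖ Q| = |P| − |P∩Q| = 12 − 6 = 6.00.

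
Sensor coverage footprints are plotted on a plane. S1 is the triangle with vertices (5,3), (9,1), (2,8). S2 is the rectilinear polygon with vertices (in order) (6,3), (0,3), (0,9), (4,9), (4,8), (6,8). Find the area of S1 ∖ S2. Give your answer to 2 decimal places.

|S1| = 7, |S1∩S2| = 4.5.
|S1 ∖ S2| = |S1| − |S1∩S2| = 7 − 4.5 = 2.50.

2.50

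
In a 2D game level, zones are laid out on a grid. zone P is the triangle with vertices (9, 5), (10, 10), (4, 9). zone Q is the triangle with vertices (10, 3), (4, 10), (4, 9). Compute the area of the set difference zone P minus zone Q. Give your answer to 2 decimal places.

|zone P| = 14.5, |zone P∩zone Q| = 0.9886.
|zone P ∖ zone Q| = |zone P| − |zone P∩zone Q| = 14.5 − 0.9886 = 13.51.

13.51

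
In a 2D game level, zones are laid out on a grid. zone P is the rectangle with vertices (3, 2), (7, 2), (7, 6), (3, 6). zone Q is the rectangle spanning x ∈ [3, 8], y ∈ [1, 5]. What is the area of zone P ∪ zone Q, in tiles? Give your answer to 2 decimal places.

By inclusion–exclusion:
Individual areas: |zone P| = 16, |zone Q| = 20.
|zone P∩zone Q|: x∈[3,7], y∈[2,5] → 4·3 = 12.
|zone P ∪ zone Q| = 36 − 12 = 24.00.

24.00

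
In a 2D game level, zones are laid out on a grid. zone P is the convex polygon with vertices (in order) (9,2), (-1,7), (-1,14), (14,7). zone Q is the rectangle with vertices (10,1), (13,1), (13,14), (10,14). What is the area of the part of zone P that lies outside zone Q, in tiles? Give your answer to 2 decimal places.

|zone P| = 90, |zone P∩zone Q| = 11.
|zone P ∖ zone Q| = |zone P| − |zone P∩zone Q| = 90 − 11 = 79.00.

79.00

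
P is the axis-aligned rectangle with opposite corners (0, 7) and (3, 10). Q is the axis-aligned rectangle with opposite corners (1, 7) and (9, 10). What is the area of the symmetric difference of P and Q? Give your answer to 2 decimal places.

21.00

|P∩Q|: x∈[1,3], y∈[7,10] → 2·3 = 6.
|P △ Q| = |P| + |Q| − 2·|P∩Q| = 9 + 24 − 12 = 21.00.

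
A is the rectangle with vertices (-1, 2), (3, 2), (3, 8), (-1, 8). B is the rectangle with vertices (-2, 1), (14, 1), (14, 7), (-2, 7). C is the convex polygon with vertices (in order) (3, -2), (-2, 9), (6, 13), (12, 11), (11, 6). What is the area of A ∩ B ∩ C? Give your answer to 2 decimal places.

The intersection is the polygon with vertices (1.182,2), (-1,6.8), (-1,7), (3,7), (3,2).
By the shoelace formula its area is 14.76.

14.76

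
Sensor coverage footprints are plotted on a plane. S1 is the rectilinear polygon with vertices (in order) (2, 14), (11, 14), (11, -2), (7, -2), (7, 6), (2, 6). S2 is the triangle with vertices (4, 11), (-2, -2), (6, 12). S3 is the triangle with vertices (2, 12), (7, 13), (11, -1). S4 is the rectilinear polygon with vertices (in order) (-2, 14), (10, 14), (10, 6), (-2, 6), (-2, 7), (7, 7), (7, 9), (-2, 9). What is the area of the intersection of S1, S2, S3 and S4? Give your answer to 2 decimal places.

2.92

The intersection is the polygon with vertices (6,12), (4.286,9), (4.077,9), (3.477,9.867), (4,11).
By the shoelace formula its area is 2.92.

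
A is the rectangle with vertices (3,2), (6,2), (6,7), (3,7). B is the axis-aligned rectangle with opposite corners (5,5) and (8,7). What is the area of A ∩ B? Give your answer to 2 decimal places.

2.00

|A∩B|: x∈[5,6], y∈[5,7] → 1·2 = 2.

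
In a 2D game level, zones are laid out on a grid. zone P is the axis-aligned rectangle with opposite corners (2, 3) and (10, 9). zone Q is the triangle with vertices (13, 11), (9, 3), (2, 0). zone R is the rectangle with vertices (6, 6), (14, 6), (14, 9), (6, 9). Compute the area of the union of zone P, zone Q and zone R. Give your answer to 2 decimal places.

67.25

By inclusion–exclusion:
Individual areas: |zone P| = 48, |zone Q| = 22, |zone R| = 24.
|zone P∩zone Q| = 11.5.
|zone P∩zone R|: x∈[6,10], y∈[6,9] → 4·3 = 12.
|zone Q∩zone R| = 5.25.
|zone P∩zone Q∩zone R| = 2.
|zone P ∪ zone Q ∪ zone R| = 94 − 28.75 + 2 = 67.25.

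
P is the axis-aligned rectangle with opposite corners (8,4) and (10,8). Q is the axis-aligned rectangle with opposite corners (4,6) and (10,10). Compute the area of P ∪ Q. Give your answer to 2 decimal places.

By inclusion–exclusion:
Individual areas: |P| = 8, |Q| = 24.
|P∩Q|: x∈[8,10], y∈[6,8] → 2·2 = 4.
|P ∪ Q| = 32 − 4 = 28.00.

28.00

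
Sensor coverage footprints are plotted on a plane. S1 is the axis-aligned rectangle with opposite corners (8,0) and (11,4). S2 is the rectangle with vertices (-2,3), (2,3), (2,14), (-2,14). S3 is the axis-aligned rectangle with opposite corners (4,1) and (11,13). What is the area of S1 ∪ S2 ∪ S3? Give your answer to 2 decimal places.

131.00

By inclusion–exclusion:
Individual areas: |S1| = 12, |S2| = 44, |S3| = 84.
|S1∩S2| = 0 (no overlap).
|S1∩S3|: x∈[8,11], y∈[1,4] → 3·3 = 9.
|S2∩S3| = 0 (no overlap).
|S1∩S2∩S3| = 0.
|S1 ∪ S2 ∪ S3| = 140 − 9 + 0 = 131.00.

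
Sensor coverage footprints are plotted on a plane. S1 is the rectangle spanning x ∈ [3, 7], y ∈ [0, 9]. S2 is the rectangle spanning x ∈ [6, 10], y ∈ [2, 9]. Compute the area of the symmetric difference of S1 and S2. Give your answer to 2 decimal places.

|S1∩S2|: x∈[6,7], y∈[2,9] → 1·7 = 7.
|S1 △ S2| = |S1| + |S2| − 2·|S1∩S2| = 36 + 28 − 14 = 50.00.

50.00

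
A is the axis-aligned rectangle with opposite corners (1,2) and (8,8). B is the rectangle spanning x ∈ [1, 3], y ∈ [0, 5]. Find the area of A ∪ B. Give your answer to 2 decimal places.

By inclusion–exclusion:
Individual areas: |A| = 42, |B| = 10.
|A∩B|: x∈[1,3], y∈[2,5] → 2·3 = 6.
|A ∪ B| = 52 − 6 = 46.00.

46.00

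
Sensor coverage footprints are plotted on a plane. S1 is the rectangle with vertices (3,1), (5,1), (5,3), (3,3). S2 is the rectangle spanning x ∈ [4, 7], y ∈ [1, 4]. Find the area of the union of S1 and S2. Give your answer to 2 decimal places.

By inclusion–exclusion:
Individual areas: |S1| = 4, |S2| = 9.
|S1∩S2|: x∈[4,5], y∈[1,3] → 1·2 = 2.
|S1 ∪ S2| = 13 − 2 = 11.00.

11.00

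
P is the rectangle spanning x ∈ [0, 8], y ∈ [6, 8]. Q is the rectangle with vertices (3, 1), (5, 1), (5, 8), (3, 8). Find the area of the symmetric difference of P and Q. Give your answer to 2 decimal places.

|P∩Q|: x∈[3,5], y∈[6,8] → 2·2 = 4.
|P △ Q| = |P| + |Q| − 2·|P∩Q| = 16 + 14 − 8 = 22.00.

22.00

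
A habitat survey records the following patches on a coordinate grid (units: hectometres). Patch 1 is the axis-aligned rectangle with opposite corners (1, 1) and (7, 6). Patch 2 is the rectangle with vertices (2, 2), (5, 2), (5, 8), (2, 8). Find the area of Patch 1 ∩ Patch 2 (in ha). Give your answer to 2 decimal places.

12.00

|Patch 1∩Patch 2|: x∈[2,5], y∈[2,6] → 3·4 = 12.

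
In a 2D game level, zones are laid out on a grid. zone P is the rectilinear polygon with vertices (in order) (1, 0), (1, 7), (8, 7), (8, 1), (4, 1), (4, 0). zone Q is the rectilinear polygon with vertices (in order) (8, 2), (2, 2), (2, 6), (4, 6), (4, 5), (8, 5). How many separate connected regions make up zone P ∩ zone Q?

zone P ∩ zone Q is a single connected region.

1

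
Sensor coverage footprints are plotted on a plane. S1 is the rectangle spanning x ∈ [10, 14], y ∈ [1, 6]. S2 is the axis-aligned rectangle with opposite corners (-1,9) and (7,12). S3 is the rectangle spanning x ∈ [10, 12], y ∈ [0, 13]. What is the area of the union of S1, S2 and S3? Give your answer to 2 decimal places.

60.00

By inclusion–exclusion:
Individual areas: |S1| = 20, |S2| = 24, |S3| = 26.
|S1∩S2| = 0 (no overlap).
|S1∩S3|: x∈[10,12], y∈[1,6] → 2·5 = 10.
|S2∩S3| = 0 (no overlap).
|S1∩S2∩S3| = 0.
|S1 ∪ S2 ∪ S3| = 70 − 10 + 0 = 60.00.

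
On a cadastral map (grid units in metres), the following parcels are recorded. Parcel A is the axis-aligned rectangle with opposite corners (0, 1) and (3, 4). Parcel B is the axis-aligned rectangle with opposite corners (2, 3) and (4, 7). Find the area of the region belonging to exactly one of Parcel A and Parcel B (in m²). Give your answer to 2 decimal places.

|Parcel A∩Parcel B|: x∈[2,3], y∈[3,4] → 1·1 = 1.
|Parcel A △ Parcel B| = |Parcel A| + |Parcel B| − 2·|Parcel A∩Parcel B| = 9 + 8 − 2 = 15.00.

15.00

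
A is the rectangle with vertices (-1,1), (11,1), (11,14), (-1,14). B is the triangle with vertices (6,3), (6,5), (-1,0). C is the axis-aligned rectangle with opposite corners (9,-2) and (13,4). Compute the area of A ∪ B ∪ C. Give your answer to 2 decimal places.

By inclusion–exclusion:
Individual areas: |A| = 156, |B| = 7, |C| = 24.
|A∩B| = 6.5333.
|A∩C|: x∈[9,11], y∈[1,4] → 2·3 = 6.
|B∩C| = 0.
|A∩B∩C| = 0.
|A ∪ B ∪ C| = 187 − 12.5333 + 0 = 174.47.

174.47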